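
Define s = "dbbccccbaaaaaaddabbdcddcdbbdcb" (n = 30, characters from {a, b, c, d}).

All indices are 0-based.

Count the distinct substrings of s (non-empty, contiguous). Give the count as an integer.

412

rank | idx | suffix
   0 |   8 | aaaaaaddabbdcddcdbbdcb
   1 |   9 | aaaaaddabbdcddcdbbdcb
   2 |  10 | aaaaddabbdcddcdbbdcb
   3 |  11 | aaaddabbdcddcdbbdcb
   4 |  12 | aaddabbdcddcdbbdcb
   5 |  16 | abbdcddcdbbdcb
   6 |  13 | addabbdcddcdbbdcb
   7 |  29 | b
   8 |   7 | baaaaaaddabbdcddcdbbdcb
   9 |   1 | bbccccbaaaaaaddabbdcddcdbbdcb
  10 |  25 | bbdcb
  11 |  17 | bbdcddcdbbdcb
  12 |   2 | bccccbaaaaaaddabbdcddcdbbdcb
  13 |  26 | bdcb
  14 |  18 | bdcddcdbbdcb
  15 |  28 | cb
  16 |   6 | cbaaaaaaddabbdcddcdbbdcb
  17 |   5 | ccbaaaaaaddabbdcddcdbbdcb
  18 |   4 | cccbaaaaaaddabbdcddcdbbdcb
  19 |   3 | ccccbaaaaaaddabbdcddcdbbdcb
  20 |  23 | cdbbdcb
  21 |  20 | cddcdbbdcb
  22 |  15 | dabbdcddcdbbdcb
  23 |   0 | dbbccccbaaaaaaddabbdcddcdbbdcb
  24 |  24 | dbbdcb
  25 |  27 | dcb
  26 |  22 | dcdbbdcb
  27 |  19 | dcddcdbbdcb
  28 |  14 | ddabbdcddcdbbdcb
  29 |  21 | ddcdbbdcb

SA = [8, 9, 10, 11, 12, 16, 13, 29, 7, 1, 25, 17, 2, 26, 18, 28, 6, 5, 4, 3, 23, 20, 15, 0, 24, 27, 22, 19, 14, 21]
i: (SA[i-1],SA[i]) lcp shared
  1: (8,9) 5 'aaaaa'
  2: (9,10) 4 'aaaa'
  3: (10,11) 3 'aaa'
  4: (11,12) 2 'aa'
  5: (12,16) 1 'a'
  6: (16,13) 1 'a'
  7: (13,29) 0 ''
  8: (29,7) 1 'b'
  9: (7,1) 1 'b'
  10: (1,25) 2 'bb'
  11: (25,17) 4 'bbdc'
  12: (17,2) 1 'b'
  13: (2,26) 1 'b'
  14: (26,18) 3 'bdc'
  15: (18,28) 0 ''
  16: (28,6) 2 'cb'
  17: (6,5) 1 'c'
  18: (5,4) 2 'cc'
  19: (4,3) 3 'ccc'
  20: (3,23) 1 'c'
  21: (23,20) 2 'cd'
  22: (20,15) 0 ''
  23: (15,0) 1 'd'
  24: (0,24) 3 'dbb'
  25: (24,27) 1 'd'
  26: (27,22) 2 'dc'
  27: (22,19) 3 'dcd'
  28: (19,14) 1 'd'
  29: (14,21) 2 'dd'

n(n+1)/2 = 30·31/2 = 465
Σ LCP = 0 + 5 + 4 + 3 + 2 + 1 + 1 + 0 + 1 + 1 + 2 + 4 + 1 + 1 + 3 + 0 + 2 + 1 + 2 + 3 + 1 + 2 + 0 + 1 + 3 + 1 + 2 + 3 + 1 + 2 = 53
distinct = 465 − 53 = 412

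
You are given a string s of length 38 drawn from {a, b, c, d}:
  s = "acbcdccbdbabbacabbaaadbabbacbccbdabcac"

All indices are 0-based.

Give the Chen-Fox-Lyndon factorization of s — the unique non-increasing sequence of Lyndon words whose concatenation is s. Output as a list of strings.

["acbcdccbdb", "abbac", "abb", "aaadbabbacbccbdabcac"]

emit factor 1: 'acbcdccbdb' (i=0, period=10)
emit factor 2: 'abbac' (i=10, period=5)
emit factor 3: 'abb' (i=15, period=3)
emit factor 4: 'aaadbabbacbccbdabcac' (i=18, period=20)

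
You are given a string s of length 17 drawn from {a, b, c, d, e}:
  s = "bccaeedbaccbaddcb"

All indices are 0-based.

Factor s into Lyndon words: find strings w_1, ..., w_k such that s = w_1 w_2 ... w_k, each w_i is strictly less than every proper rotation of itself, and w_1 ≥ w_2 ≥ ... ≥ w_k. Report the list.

["bcc", "aeedb", "accbaddcb"]

emit factor 1: 'bcc' (i=0, period=3)
emit factor 2: 'aeedb' (i=3, period=5)
emit factor 3: 'accbaddcb' (i=8, period=9)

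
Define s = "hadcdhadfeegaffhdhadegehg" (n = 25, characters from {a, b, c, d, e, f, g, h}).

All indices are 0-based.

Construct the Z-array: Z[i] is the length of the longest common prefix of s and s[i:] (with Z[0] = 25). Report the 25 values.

Z[0]=25
i=1: fresh scan; Z[1]=0
i=2: fresh scan; Z[2]=0
i=3: fresh scan; Z[3]=0
i=4: fresh scan; Z[4]=0
i=5: fresh scan; Z[5]=3 grow→box=[5,8)
i=6: min(r-i=2, Z[1]=0)=0; Z[6]=0
i=7: min(r-i=1, Z[2]=0)=0; Z[7]=0
i=8: fresh scan; Z[8]=0
i=9: fresh scan; Z[9]=0
i=10: fresh scan; Z[10]=0
i=11: fresh scan; Z[11]=0
i=12: fresh scan; Z[12]=0
i=13: fresh scan; Z[13]=0
i=14: fresh scan; Z[14]=0
i=15: fresh scan; Z[15]=1 grow→box=[15,16)
i=16: fresh scan; Z[16]=0
i=17: fresh scan; Z[17]=3 grow→box=[17,20)
i=18: min(r-i=2, Z[1]=0)=0; Z[18]=0
i=19: min(r-i=1, Z[2]=0)=0; Z[19]=0
i=20: fresh scan; Z[20]=0
i=21: fresh scan; Z[21]=0
i=22: fresh scan; Z[22]=0
i=23: fresh scan; Z[23]=1 grow→box=[23,24)
i=24: fresh scan; Z[24]=0

[25, 0, 0, 0, 0, 3, 0, 0, 0, 0, 0, 0, 0, 0, 0, 1, 0, 3, 0, 0, 0, 0, 0, 1, 0]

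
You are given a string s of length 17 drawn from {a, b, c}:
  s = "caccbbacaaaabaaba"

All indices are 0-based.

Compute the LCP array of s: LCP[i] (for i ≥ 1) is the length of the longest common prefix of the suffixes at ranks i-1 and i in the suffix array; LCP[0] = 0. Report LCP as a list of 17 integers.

rank | idx | suffix
   0 |  16 | a
   1 |   8 | aaaabaaba
   2 |   9 | aaabaaba
   3 |  13 | aaba
   4 |  10 | aabaaba
   5 |  14 | aba
   6 |  11 | abaaba
   7 |   6 | acaaaabaaba
   8 |   1 | accbbacaaaabaaba
   9 |  15 | ba
  10 |  12 | baaba
  11 |   5 | bacaaaabaaba
  12 |   4 | bbacaaaabaaba
  13 |   7 | caaaabaaba
  14 |   0 | caccbbacaaaabaaba
  15 |   3 | cbbacaaaabaaba
  16 |   2 | ccbbacaaaabaaba

SA = [16, 8, 9, 13, 10, 14, 11, 6, 1, 15, 12, 5, 4, 7, 0, 3, 2]
i: (SA[i-1],SA[i]) lcp shared
  1: (16,8) 1 'a'
  2: (8,9) 3 'aaa'
  3: (9,13) 2 'aa'
  4: (13,10) 4 'aaba'
  5: (10,14) 1 'a'
  6: (14,11) 3 'aba'
  7: (11,6) 1 'a'
  8: (6,1) 2 'ac'
  9: (1,15) 0 ''
  10: (15,12) 2 'ba'
  11: (12,5) 2 'ba'
  12: (5,4) 1 'b'
  13: (4,7) 0 ''
  14: (7,0) 2 'ca'
  15: (0,3) 1 'c'
  16: (3,2) 1 'c'

[0, 1, 3, 2, 4, 1, 3, 1, 2, 0, 2, 2, 1, 0, 2, 1, 1]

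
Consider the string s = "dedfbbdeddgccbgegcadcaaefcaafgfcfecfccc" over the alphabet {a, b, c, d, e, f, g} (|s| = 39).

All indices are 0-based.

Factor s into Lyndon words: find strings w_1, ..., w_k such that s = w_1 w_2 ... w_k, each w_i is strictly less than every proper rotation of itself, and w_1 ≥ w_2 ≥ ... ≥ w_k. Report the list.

["dedf", "bbdeddgccbgegc", "adc", "aaefcaafgfcfecfccc"]

emit factor 1: 'dedf' (i=0, period=4)
emit factor 2: 'bbdeddgccbgegc' (i=4, period=14)
emit factor 3: 'adc' (i=18, period=3)
emit factor 4: 'aaefcaafgfcfecfccc' (i=21, period=18)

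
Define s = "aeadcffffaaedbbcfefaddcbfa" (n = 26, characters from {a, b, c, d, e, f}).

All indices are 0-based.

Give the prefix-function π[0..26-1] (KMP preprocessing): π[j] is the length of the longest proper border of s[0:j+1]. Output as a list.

[0, 0, 1, 0, 0, 0, 0, 0, 0, 1, 1, 2, 0, 0, 0, 0, 0, 0, 0, 1, 0, 0, 0, 0, 0, 1]

π[0] = 0
j=1 s[j]='e': π[1]=0 (border '')
j=2 s[j]='a': π[2]=1 (border 'a')
j=3 s[j]='d': k: 1→0; π[3]=0 (border '')
j=4 s[j]='c': π[4]=0 (border '')
j=5 s[j]='f': π[5]=0 (border '')
j=6 s[j]='f': π[6]=0 (border '')
j=7 s[j]='f': π[7]=0 (border '')
j=8 s[j]='f': π[8]=0 (border '')
j=9 s[j]='a': π[9]=1 (border 'a')
j=10 s[j]='a': k: 1→0; π[10]=1 (border 'a')
j=11 s[j]='e': π[11]=2 (border 'ae')
j=12 s[j]='d': k: 2→0; π[12]=0 (border '')
j=13 s[j]='b': π[13]=0 (border '')
j=14 s[j]='b': π[14]=0 (border '')
j=15 s[j]='c': π[15]=0 (border '')
j=16 s[j]='f': π[16]=0 (border '')
j=17 s[j]='e': π[17]=0 (border '')
j=18 s[j]='f': π[18]=0 (border '')
j=19 s[j]='a': π[19]=1 (border 'a')
j=20 s[j]='d': k: 1→0; π[20]=0 (border '')
j=21 s[j]='d': π[21]=0 (border '')
j=22 s[j]='c': π[22]=0 (border '')
j=23 s[j]='b': π[23]=0 (border '')
j=24 s[j]='f': π[24]=0 (border '')
j=25 s[j]='a': π[25]=1 (border 'a')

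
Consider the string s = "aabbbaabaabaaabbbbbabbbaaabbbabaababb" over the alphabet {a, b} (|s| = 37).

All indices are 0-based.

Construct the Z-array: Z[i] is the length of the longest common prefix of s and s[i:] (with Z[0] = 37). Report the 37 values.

Z[0]=37
i=1: i≥r, start 0; Z[1]=1 scan→box=[1,2)
i=2: i≥r, start 0; Z[2]=0
i=3: i≥r, start 0; Z[3]=0
i=4: i≥r, start 0; Z[4]=0
i=5: i≥r, start 0; Z[5]=3 scan→box=[5,8)
i=6: min(r-i=2, Z[1]=1)=1; Z[6]=1
i=7: min(r-i=1, Z[2]=0)=0; Z[7]=0
i=8: i≥r, start 0; Z[8]=3 scan→box=[8,11)
i=9: min(r-i=2, Z[1]=1)=1; Z[9]=1
i=10: min(r-i=1, Z[2]=0)=0; Z[10]=0
i=11: i≥r, start 0; Z[11]=2 scan→box=[11,13)
i=12: min(r-i=1, Z[1]=1)=1; Z[12]=5 scan→box=[12,17)
i=13: min(r-i=4, Z[1]=1)=1; Z[13]=1
i=14: min(r-i=3, Z[2]=0)=0; Z[14]=0
i=15: min(r-i=2, Z[3]=0)=0; Z[15]=0
i=16: min(r-i=1, Z[4]=0)=0; Z[16]=0
i=17: i≥r, start 0; Z[17]=0
i=18: i≥r, start 0; Z[18]=0
i=19: i≥r, start 0; Z[19]=1 scan→box=[19,20)
i=20: i≥r, start 0; Z[20]=0
i=21: i≥r, start 0; Z[21]=0
i=22: i≥r, start 0; Z[22]=0
i=23: i≥r, start 0; Z[23]=2 scan→box=[23,25)
i=24: min(r-i=1, Z[1]=1)=1; Z[24]=6 scan→box=[24,30)
i=25: min(r-i=5, Z[1]=1)=1; Z[25]=1
i=26: min(r-i=4, Z[2]=0)=0; Z[26]=0
i=27: min(r-i=3, Z[3]=0)=0; Z[27]=0
i=28: min(r-i=2, Z[4]=0)=0; Z[28]=0
i=29: min(r-i=1, Z[5]=3)=1; Z[29]=1
i=30: i≥r, start 0; Z[30]=0
i=31: i≥r, start 0; Z[31]=3 scan→box=[31,34)
i=32: min(r-i=2, Z[1]=1)=1; Z[32]=1
i=33: min(r-i=1, Z[2]=0)=0; Z[33]=0
i=34: i≥r, start 0; Z[34]=1 scan→box=[34,35)
i=35: i≥r, start 0; Z[35]=0
i=36: i≥r, start 0; Z[36]=0

[37, 1, 0, 0, 0, 3, 1, 0, 3, 1, 0, 2, 5, 1, 0, 0, 0, 0, 0, 1, 0, 0, 0, 2, 6, 1, 0, 0, 0, 1, 0, 3, 1, 0, 1, 0, 0]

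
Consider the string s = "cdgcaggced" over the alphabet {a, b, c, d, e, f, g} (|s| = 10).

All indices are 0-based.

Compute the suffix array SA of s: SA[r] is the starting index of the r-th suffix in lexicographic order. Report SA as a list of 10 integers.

[4, 3, 0, 7, 9, 1, 8, 2, 6, 5]

rank | idx | suffix
   0 |   4 | aggced
   1 |   3 | caggced
   2 |   0 | cdgcaggced
   3 |   7 | ced
   4 |   9 | d
   5 |   1 | dgcaggced
   6 |   8 | ed
   7 |   2 | gcaggced
   8 |   6 | gced
   9 |   5 | ggced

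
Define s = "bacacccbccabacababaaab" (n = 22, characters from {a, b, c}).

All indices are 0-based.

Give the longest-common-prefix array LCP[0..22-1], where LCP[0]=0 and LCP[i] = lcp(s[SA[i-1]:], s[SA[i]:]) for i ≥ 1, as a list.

[0, 2, 1, 2, 3, 3, 1, 3, 2, 0, 1, 2, 2, 4, 1, 0, 4, 2, 1, 1, 2, 2]

sorted suffixes:
  #0 SA[0]=18  'aaab'
  #1 SA[1]=19  'aab'
  #2 SA[2]=20  'ab'
  #3 SA[3]=16  'abaaab'
  #4 SA[4]=14  'ababaaab'
  #5 SA[5]=10  'abacababaaab'
  #6 SA[6]=12  'acababaaab'
  #7 SA[7]=1  'acacccbccabacababaaab'
  #8 SA[8]=3  'acccbccabacababaaab'
  #9 SA[9]=21  'b'
  #10 SA[10]=17  'baaab'
  #11 SA[11]=15  'babaaab'
  #12 SA[12]=11  'bacababaaab'
  #13 SA[13]=0  'bacacccbccabacababaaab'
  #14 SA[14]=7  'bccabacababaaab'
  #15 SA[15]=13  'cababaaab'
  #16 SA[16]=9  'cabacababaaab'
  #17 SA[17]=2  'cacccbccabacababaaab'
  #18 SA[18]=6  'cbccabacababaaab'
  #19 SA[19]=8  'ccabacababaaab'
  #20 SA[20]=5  'ccbccabacababaaab'
  #21 SA[21]=4  'cccbccabacababaaab'

SA = [18, 19, 20, 16, 14, 10, 12, 1, 3, 21, 17, 15, 11, 0, 7, 13, 9, 2, 6, 8, 5, 4]
i: (SA[i-1],SA[i]) lcp shared
  1: (18,19) 2 'aa'
  2: (19,20) 1 'a'
  3: (20,16) 2 'ab'
  4: (16,14) 3 'aba'
  5: (14,10) 3 'aba'
  6: (10,12) 1 'a'
  7: (12,1) 3 'aca'
  8: (1,3) 2 'ac'
  9: (3,21) 0 ''
  10: (21,17) 1 'b'
  11: (17,15) 2 'ba'
  12: (15,11) 2 'ba'
  13: (11,0) 4 'baca'
  14: (0,7) 1 'b'
  15: (7,13) 0 ''
  16: (13,9) 4 'caba'
  17: (9,2) 2 'ca'
  18: (2,6) 1 'c'
  19: (6,8) 1 'c'
  20: (8,5) 2 'cc'
  21: (5,4) 2 'cc'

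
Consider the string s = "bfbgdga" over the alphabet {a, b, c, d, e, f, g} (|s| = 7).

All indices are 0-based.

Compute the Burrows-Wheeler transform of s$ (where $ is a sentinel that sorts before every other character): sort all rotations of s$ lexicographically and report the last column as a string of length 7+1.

ag$fgbdb

rank  rotation  last
    0  $bfbgdga  a
    1  a$bfbgdg  g
    2  bfbgdga$  $
    3  bgdga$bf  f
    4  dga$bfbg  g
    5  fbgdga$b  b
    6  ga$bfbgd  d
    7  gdga$bfb  b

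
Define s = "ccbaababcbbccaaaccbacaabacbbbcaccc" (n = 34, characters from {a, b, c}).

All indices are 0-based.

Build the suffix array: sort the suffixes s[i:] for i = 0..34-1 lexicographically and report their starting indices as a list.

rank | idx | suffix
   0 |  13 | aaaccbacaabacbbbcaccc
   1 |   3 | aababcbbccaaaccbacaabacbbbcaccc
   2 |  21 | aabacbbbcaccc
   3 |  14 | aaccbacaabacbbbcaccc
   4 |   4 | ababcbbccaaaccbacaabacbbbcaccc
   5 |  22 | abacbbbcaccc
   6 |   6 | abcbbccaaaccbacaabacbbbcaccc
   7 |  19 | acaabacbbbcaccc
   8 |  24 | acbbbcaccc
   9 |  15 | accbacaabacbbbcaccc
  10 |  30 | accc
  11 |   2 | baababcbbccaaaccbacaabacbbbcaccc
  12 |   5 | babcbbccaaaccbacaabacbbbcaccc
  13 |  18 | bacaabacbbbcaccc
  14 |  23 | bacbbbcaccc
  15 |  26 | bbbcaccc
  16 |  27 | bbcaccc
  17 |   9 | bbccaaaccbacaabacbbbcaccc
  18 |  28 | bcaccc
  19 |   7 | bcbbccaaaccbacaabacbbbcaccc
  20 |  10 | bccaaaccbacaabacbbbcaccc
  21 |  33 | c
  22 |  12 | caaaccbacaabacbbbcaccc
  23 |  20 | caabacbbbcaccc
  24 |  29 | caccc
  25 |   1 | cbaababcbbccaaaccbacaabacbbbcaccc
  26 |  17 | cbacaabacbbbcaccc
  27 |  25 | cbbbcaccc
  28 |   8 | cbbccaaaccbacaabacbbbcaccc
  29 |  32 | cc
  30 |  11 | ccaaaccbacaabacbbbcaccc
  31 |   0 | ccbaababcbbccaaaccbacaabacbbbcaccc
  32 |  16 | ccbacaabacbbbcaccc
  33 |  31 | ccc

[13, 3, 21, 14, 4, 22, 6, 19, 24, 15, 30, 2, 5, 18, 23, 26, 27, 9, 28, 7, 10, 33, 12, 20, 29, 1, 17, 25, 8, 32, 11, 0, 16, 31]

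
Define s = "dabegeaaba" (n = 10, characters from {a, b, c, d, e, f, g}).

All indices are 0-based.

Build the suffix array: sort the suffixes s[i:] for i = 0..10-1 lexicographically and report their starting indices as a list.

[9, 6, 7, 1, 8, 2, 0, 5, 3, 4]

rank | idx | suffix
   0 |   9 | a
   1 |   6 | aaba
   2 |   7 | aba
   3 |   1 | abegeaaba
   4 |   8 | ba
   5 |   2 | begeaaba
   6 |   0 | dabegeaaba
   7 |   5 | eaaba
   8 |   3 | egeaaba
   9 |   4 | geaaba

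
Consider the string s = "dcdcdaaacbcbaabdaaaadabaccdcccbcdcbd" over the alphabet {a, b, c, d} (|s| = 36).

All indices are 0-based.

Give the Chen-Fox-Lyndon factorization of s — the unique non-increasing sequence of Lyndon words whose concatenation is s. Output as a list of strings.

["d", "cd", "cd", "aaacbcbaabd", "aaaadabaccdcccbcdcbd"]

emit factor 1: 'd' (i=0, period=1)
emit factor 2: 'cd' (i=1, period=2)
emit factor 3: 'cd' (i=3, period=2)
emit factor 4: 'aaacbcbaabd' (i=5, period=11)
emit factor 5: 'aaaadabaccdcccbcdcbd' (i=16, period=20)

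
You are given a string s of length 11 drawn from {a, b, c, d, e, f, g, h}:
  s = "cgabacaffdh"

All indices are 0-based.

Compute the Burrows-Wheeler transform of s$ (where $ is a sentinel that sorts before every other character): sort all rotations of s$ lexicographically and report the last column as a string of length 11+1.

rank  rotation      last
    0  $cgabacaffdh  h
    1  abacaffdh$cg  g
    2  acaffdh$cgab  b
    3  affdh$cgabac  c
    4  bacaffdh$cga  a
    5  caffdh$cgaba  a
    6  cgabacaffdh$  $
    7  dh$cgabacaff  f
    8  fdh$cgabacaf  f
    9  ffdh$cgabaca  a
   10  gabacaffdh$c  c
   11  h$cgabacaffd  d

hgbcaa$ffacd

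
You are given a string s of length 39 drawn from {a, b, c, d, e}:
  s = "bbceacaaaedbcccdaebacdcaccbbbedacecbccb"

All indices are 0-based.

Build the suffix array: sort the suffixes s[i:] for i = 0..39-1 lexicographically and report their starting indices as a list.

[6, 7, 4, 23, 19, 31, 16, 8, 38, 18, 26, 0, 27, 35, 11, 1, 28, 5, 22, 37, 25, 34, 36, 24, 12, 13, 14, 20, 2, 32, 30, 15, 10, 21, 3, 17, 33, 29, 9]

rank | idx | suffix
   0 |   6 | aaaedbcccdaebacdcaccbbbedacecbccb
   1 |   7 | aaedbcccdaebacdcaccbbbedacecbccb
   2 |   4 | acaaaedbcccdaebacdcaccbbbedacecbccb
   3 |  23 | accbbbedacecbccb
   4 |  19 | acdcaccbbbedacecbccb
   5 |  31 | acecbccb
   6 |  16 | aebacdcaccbbbedacecbccb
   7 |   8 | aedbcccdaebacdcaccbbbedacecbccb
   8 |  38 | b
   9 |  18 | bacdcaccbbbedacecbccb
  10 |  26 | bbbedacecbccb
  11 |   0 | bbceacaaaedbcccdaebacdcaccbbbedacecbccb
  12 |  27 | bbedacecbccb
  13 |  35 | bccb
  14 |  11 | bcccdaebacdcaccbbbedacecbccb
  15 |   1 | bceacaaaedbcccdaebacdcaccbbbedacecbccb
  16 |  28 | bedacecbccb
  17 |   5 | caaaedbcccdaebacdcaccbbbedacecbccb
  18 |  22 | caccbbbedacecbccb
  19 |  37 | cb
  20 |  25 | cbbbedacecbccb
  21 |  34 | cbccb
  22 |  36 | ccb
  23 |  24 | ccbbbedacecbccb
  24 |  12 | cccdaebacdcaccbbbedacecbccb
  25 |  13 | ccdaebacdcaccbbbedacecbccb
  26 |  14 | cdaebacdcaccbbbedacecbccb
  27 |  20 | cdcaccbbbedacecbccb
  28 |   2 | ceacaaaedbcccdaebacdcaccbbbedacecbccb
  29 |  32 | cecbccb
  30 |  30 | dacecbccb
  31 |  15 | daebacdcaccbbbedacecbccb
  32 |  10 | dbcccdaebacdcaccbbbedacecbccb
  33 |  21 | dcaccbbbedacecbccb
  34 |   3 | eacaaaedbcccdaebacdcaccbbbedacecbccb
  35 |  17 | ebacdcaccbbbedacecbccb
  36 |  33 | ecbccb
  37 |  29 | edacecbccb
  38 |   9 | edbcccdaebacdcaccbbbedacecbccb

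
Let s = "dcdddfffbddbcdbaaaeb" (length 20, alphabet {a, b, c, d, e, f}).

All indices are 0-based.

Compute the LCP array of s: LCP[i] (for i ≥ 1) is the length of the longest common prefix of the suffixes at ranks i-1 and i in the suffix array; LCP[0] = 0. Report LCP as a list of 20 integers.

rank | idx | suffix
   0 |  15 | aaaeb
   1 |  16 | aaeb
   2 |  17 | aeb
   3 |  19 | b
   4 |  14 | baaaeb
   5 |  11 | bcdbaaaeb
   6 |   8 | bddbcdbaaaeb
   7 |  12 | cdbaaaeb
   8 |   1 | cdddfffbddbcdbaaaeb
   9 |  13 | dbaaaeb
  10 |  10 | dbcdbaaaeb
  11 |   0 | dcdddfffbddbcdbaaaeb
  12 |   9 | ddbcdbaaaeb
  13 |   2 | dddfffbddbcdbaaaeb
  14 |   3 | ddfffbddbcdbaaaeb
  15 |   4 | dfffbddbcdbaaaeb
  16 |  18 | eb
  17 |   7 | fbddbcdbaaaeb
  18 |   6 | ffbddbcdbaaaeb
  19 |   5 | fffbddbcdbaaaeb

SA = [15, 16, 17, 19, 14, 11, 8, 12, 1, 13, 10, 0, 9, 2, 3, 4, 18, 7, 6, 5]
rank  pair      lcp
   1  s[15:],s[16:]  2  'aa'
   2  s[16:],s[17:]  1  'a'
   3  s[17:],s[19:]  0  ''
   4  s[19:],s[14:]  1  'b'
   5  s[14:],s[11:]  1  'b'
   6  s[11:],s[8:]  1  'b'
   7  s[8:],s[12:]  0  ''
   8  s[12:],s[1:]  2  'cd'
   9  s[1:],s[13:]  0  ''
  10  s[13:],s[10:]  2  'db'
  11  s[10:],s[0:]  1  'd'
  12  s[0:],s[9:]  1  'd'
  13  s[9:],s[2:]  2  'dd'
  14  s[2:],s[3:]  2  'dd'
  15  s[3:],s[4:]  1  'd'
  16  s[4:],s[18:]  0  ''
  17  s[18:],s[7:]  0  ''
  18  s[7:],s[6:]  1  'f'
  19  s[6:],s[5:]  2  'ff'

[0, 2, 1, 0, 1, 1, 1, 0, 2, 0, 2, 1, 1, 2, 2, 1, 0, 0, 1, 2]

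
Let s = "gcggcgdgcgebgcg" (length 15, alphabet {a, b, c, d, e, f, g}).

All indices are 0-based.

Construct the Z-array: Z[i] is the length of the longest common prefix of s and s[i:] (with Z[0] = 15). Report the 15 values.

Z[0]=15
i=1: fresh scan; Z[1]=0
i=2: fresh scan; Z[2]=1 grow→box=[2,3)
i=3: fresh scan; Z[3]=3 grow→box=[3,6)
i=4: min(r-i=2, Z[1]=0)=0; Z[4]=0
i=5: min(r-i=1, Z[2]=1)=1; Z[5]=1
i=6: fresh scan; Z[6]=0
i=7: fresh scan; Z[7]=3 grow→box=[7,10)
i=8: min(r-i=2, Z[1]=0)=0; Z[8]=0
i=9: min(r-i=1, Z[2]=1)=1; Z[9]=1
i=10: fresh scan; Z[10]=0
i=11: fresh scan; Z[11]=0
i=12: fresh scan; Z[12]=3 grow→box=[12,15)
i=13: min(r-i=2, Z[1]=0)=0; Z[13]=0
i=14: min(r-i=1, Z[2]=1)=1; Z[14]=1

[15, 0, 1, 3, 0, 1, 0, 3, 0, 1, 0, 0, 3, 0, 1]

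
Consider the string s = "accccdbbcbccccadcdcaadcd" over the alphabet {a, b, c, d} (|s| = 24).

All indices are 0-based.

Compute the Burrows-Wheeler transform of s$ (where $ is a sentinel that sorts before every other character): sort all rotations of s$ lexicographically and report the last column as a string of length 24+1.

dc$acdbcdcbccbaccdcdcccaa

rank  rotation                   last
    0  $accccdbbcbccccadcdcaadcd  d
    1  aadcd$accccdbbcbccccadcdc  c
    2  accccdbbcbccccadcdcaadcd$  $
    3  adcd$accccdbbcbccccadcdca  a
    4  adcdcaadcd$accccdbbcbcccc  c
    5  bbcbccccadcdcaadcd$accccd  d
    6  bcbccccadcdcaadcd$accccdb  b
    7  bccccadcdcaadcd$accccdbbc  c
    8  caadcd$accccdbbcbccccadcd  d
    9  cadcdcaadcd$accccdbbcbccc  c
   10  cbccccadcdcaadcd$accccdbb  b
   11  ccadcdcaadcd$accccdbbcbcc  c
   12  cccadcdcaadcd$accccdbbcbc  c
   13  ccccadcdcaadcd$accccdbbcb  b
   14  ccccdbbcbccccadcdcaadcd$a  a
   15  cccdbbcbccccadcdcaadcd$ac  c
   16  ccdbbcbccccadcdcaadcd$acc  c
   17  cd$accccdbbcbccccadcdcaad  d
   18  cdbbcbccccadcdcaadcd$accc  c
   19  cdcaadcd$accccdbbcbccccad  d
   20  d$accccdbbcbccccadcdcaadc  c
   21  dbbcbccccadcdcaadcd$acccc  c
   22  dcaadcd$accccdbbcbccccadc  c
   23  dcd$accccdbbcbccccadcdcaa  a
   24  dcdcaadcd$accccdbbcbcccca  a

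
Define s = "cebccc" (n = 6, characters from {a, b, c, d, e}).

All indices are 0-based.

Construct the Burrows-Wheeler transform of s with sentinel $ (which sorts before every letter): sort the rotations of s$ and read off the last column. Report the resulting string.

rank  rotation last
    0  $cebccc  c
    1  bccc$ce  e
    2  c$cebcc  c
    3  cc$cebc  c
    4  ccc$ceb  b
    5  cebccc$  $
    6  ebccc$c  c

ceccb$c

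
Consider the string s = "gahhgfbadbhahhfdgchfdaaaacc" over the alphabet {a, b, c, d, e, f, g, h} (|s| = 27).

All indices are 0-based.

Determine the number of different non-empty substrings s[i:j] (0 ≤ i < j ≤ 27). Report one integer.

rank | idx | suffix
   0 |  21 | aaaacc
   1 |  22 | aaacc
   2 |  23 | aacc
   3 |  24 | acc
   4 |   7 | adbhahhfdgchfdaaaacc
   5 |  11 | ahhfdgchfdaaaacc
   6 |   1 | ahhgfbadbhahhfdgchfdaaaacc
   7 |   6 | badbhahhfdgchfdaaaacc
   8 |   9 | bhahhfdgchfdaaaacc
   9 |  26 | c
  10 |  25 | cc
  11 |  17 | chfdaaaacc
  12 |  20 | daaaacc
  13 |   8 | dbhahhfdgchfdaaaacc
  14 |  15 | dgchfdaaaacc
  15 |   5 | fbadbhahhfdgchfdaaaacc
  16 |  19 | fdaaaacc
  17 |  14 | fdgchfdaaaacc
  18 |   0 | gahhgfbadbhahhfdgchfdaaaacc
  19 |  16 | gchfdaaaacc
  20 |   4 | gfbadbhahhfdgchfdaaaacc
  21 |  10 | hahhfdgchfdaaaacc
  22 |  18 | hfdaaaacc
  23 |  13 | hfdgchfdaaaacc
  24 |   3 | hgfbadbhahhfdgchfdaaaacc
  25 |  12 | hhfdgchfdaaaacc
  26 |   2 | hhgfbadbhahhfdgchfdaaaacc

SA = [21, 22, 23, 24, 7, 11, 1, 6, 9, 26, 25, 17, 20, 8, 15, 5, 19, 14, 0, 16, 4, 10, 18, 13, 3, 12, 2]
[i] adj suffixes → lcp
  [1] 21/22 → 3 ('aaa')
  [2] 22/23 → 2 ('aa')
  [3] 23/24 → 1 ('a')
  [4] 24/7 → 1 ('a')
  [5] 7/11 → 1 ('a')
  [6] 11/1 → 3 ('ahh')
  [7] 1/6 → 0 ('')
  [8] 6/9 → 1 ('b')
  [9] 9/26 → 0 ('')
  [10] 26/25 → 1 ('c')
  [11] 25/17 → 1 ('c')
  [12] 17/20 → 0 ('')
  [13] 20/8 → 1 ('d')
  [14] 8/15 → 1 ('d')
  [15] 15/5 → 0 ('')
  [16] 5/19 → 1 ('f')
  [17] 19/14 → 2 ('fd')
  [18] 14/0 → 0 ('')
  [19] 0/16 → 1 ('g')
  [20] 16/4 → 1 ('g')
  [21] 4/10 → 0 ('')
  [22] 10/18 → 1 ('h')
  [23] 18/13 → 3 ('hfd')
  [24] 13/3 → 1 ('h')
  [25] 3/12 → 1 ('h')
  [26] 12/2 → 2 ('hh')

n(n+1)/2 = 27·28/2 = 378
Σ LCP = 0 + 3 + 2 + 1 + 1 + 1 + 3 + 0 + 1 + 0 + 1 + 1 + 0 + 1 + 1 + 0 + 1 + 2 + 0 + 1 + 1 + 0 + 1 + 3 + 1 + 1 + 2 = 29
distinct = 378 − 29 = 349

349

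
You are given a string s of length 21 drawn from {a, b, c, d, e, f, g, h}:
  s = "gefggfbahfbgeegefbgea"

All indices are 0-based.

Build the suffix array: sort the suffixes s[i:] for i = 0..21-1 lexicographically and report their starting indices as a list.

sorted suffixes:
  #0 SA[0]=20  'a'
  #1 SA[1]=7  'ahfbgeegefbgea'
  #2 SA[2]=6  'bahfbgeegefbgea'
  #3 SA[3]=17  'bgea'
  #4 SA[4]=10  'bgeegefbgea'
  #5 SA[5]=19  'ea'
  #6 SA[6]=12  'eegefbgea'
  #7 SA[7]=15  'efbgea'
  #8 SA[8]=1  'efggfbahfbgeegefbgea'
  #9 SA[9]=13  'egefbgea'
  #10 SA[10]=5  'fbahfbgeegefbgea'
  #11 SA[11]=16  'fbgea'
  #12 SA[12]=9  'fbgeegefbgea'
  #13 SA[13]=2  'fggfbahfbgeegefbgea'
  #14 SA[14]=18  'gea'
  #15 SA[15]=11  'geegefbgea'
  #16 SA[16]=14  'gefbgea'
  #17 SA[17]=0  'gefggfbahfbgeegefbgea'
  #18 SA[18]=4  'gfbahfbgeegefbgea'
  #19 SA[19]=3  'ggfbahfbgeegefbgea'
  #20 SA[20]=8  'hfbgeegefbgea'

[20, 7, 6, 17, 10, 19, 12, 15, 1, 13, 5, 16, 9, 2, 18, 11, 14, 0, 4, 3, 8]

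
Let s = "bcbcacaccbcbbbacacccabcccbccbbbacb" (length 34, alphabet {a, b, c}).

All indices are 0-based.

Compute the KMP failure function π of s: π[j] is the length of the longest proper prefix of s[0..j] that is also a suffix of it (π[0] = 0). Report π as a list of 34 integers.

[0, 0, 1, 2, 0, 0, 0, 0, 0, 1, 2, 3, 1, 1, 0, 0, 0, 0, 0, 0, 0, 1, 2, 0, 0, 1, 2, 0, 1, 1, 1, 0, 0, 1]

π[0] = 0
j=1 s[j]='c': π[1]=0 (border '')
j=2 s[j]='b': π[2]=1 (border 'b')
j=3 s[j]='c': π[3]=2 (border 'bc')
j=4 s[j]='a': k: 2→0; π[4]=0 (border '')
j=5 s[j]='c': π[5]=0 (border '')
j=6 s[j]='a': π[6]=0 (border '')
j=7 s[j]='c': π[7]=0 (border '')
j=8 s[j]='c': π[8]=0 (border '')
j=9 s[j]='b': π[9]=1 (border 'b')
j=10 s[j]='c': π[10]=2 (border 'bc')
j=11 s[j]='b': π[11]=3 (border 'bcb')
j=12 s[j]='b': k: 3→1→0; π[12]=1 (border 'b')
j=13 s[j]='b': k: 1→0; π[13]=1 (border 'b')
j=14 s[j]='a': k: 1→0; π[14]=0 (border '')
j=15 s[j]='c': π[15]=0 (border '')
j=16 s[j]='a': π[16]=0 (border '')
j=17 s[j]='c': π[17]=0 (border '')
j=18 s[j]='c': π[18]=0 (border '')
j=19 s[j]='c': π[19]=0 (border '')
j=20 s[j]='a': π[20]=0 (border '')
j=21 s[j]='b': π[21]=1 (border 'b')
j=22 s[j]='c': π[22]=2 (border 'bc')
j=23 s[j]='c': k: 2→0; π[23]=0 (border '')
j=24 s[j]='c': π[24]=0 (border '')
j=25 s[j]='b': π[25]=1 (border 'b')
j=26 s[j]='c': π[26]=2 (border 'bc')
j=27 s[j]='c': k: 2→0; π[27]=0 (border '')
j=28 s[j]='b': π[28]=1 (border 'b')
j=29 s[j]='b': k: 1→0; π[29]=1 (border 'b')
j=30 s[j]='b': k: 1→0; π[30]=1 (border 'b')
j=31 s[j]='a': k: 1→0; π[31]=0 (border '')
j=32 s[j]='c': π[32]=0 (border '')
j=33 s[j]='b': π[33]=1 (border 'b')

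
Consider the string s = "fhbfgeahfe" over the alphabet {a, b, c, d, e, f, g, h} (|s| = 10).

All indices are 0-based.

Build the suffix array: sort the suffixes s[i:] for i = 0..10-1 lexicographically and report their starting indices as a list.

rank | idx | suffix
   0 |   6 | ahfe
   1 |   2 | bfgeahfe
   2 |   9 | e
   3 |   5 | eahfe
   4 |   8 | fe
   5 |   3 | fgeahfe
   6 |   0 | fhbfgeahfe
   7 |   4 | geahfe
   8 |   1 | hbfgeahfe
   9 |   7 | hfe

[6, 2, 9, 5, 8, 3, 0, 4, 1, 7]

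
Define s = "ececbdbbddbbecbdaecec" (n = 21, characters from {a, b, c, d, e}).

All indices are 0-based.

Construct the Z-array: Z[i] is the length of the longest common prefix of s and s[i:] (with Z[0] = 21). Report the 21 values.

[21, 0, 2, 0, 0, 0, 0, 0, 0, 0, 0, 0, 2, 0, 0, 0, 0, 4, 0, 2, 0]

Z[0]=21
i=1: outside box; Z[1]=0
i=2: outside box; Z[2]=2 extend→box=[2,4)
i=3: min(r-i=1, Z[1]=0)=0; Z[3]=0
i=4: outside box; Z[4]=0
i=5: outside box; Z[5]=0
i=6: outside box; Z[6]=0
i=7: outside box; Z[7]=0
i=8: outside box; Z[8]=0
i=9: outside box; Z[9]=0
i=10: outside box; Z[10]=0
i=11: outside box; Z[11]=0
i=12: outside box; Z[12]=2 extend→box=[12,14)
i=13: min(r-i=1, Z[1]=0)=0; Z[13]=0
i=14: outside box; Z[14]=0
i=15: outside box; Z[15]=0
i=16: outside box; Z[16]=0
i=17: outside box; Z[17]=4 extend→box=[17,21)
i=18: min(r-i=3, Z[1]=0)=0; Z[18]=0
i=19: min(r-i=2, Z[2]=2)=2; Z[19]=2
i=20: min(r-i=1, Z[3]=0)=0; Z[20]=0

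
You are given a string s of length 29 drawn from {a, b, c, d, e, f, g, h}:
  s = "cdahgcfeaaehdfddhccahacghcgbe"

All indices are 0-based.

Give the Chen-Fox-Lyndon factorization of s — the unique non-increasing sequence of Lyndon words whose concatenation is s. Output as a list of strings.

["cd", "ahgcfe", "aaehdfddhccahacghcgbe"]

emit factor 1: 'cd' (i=0, period=2)
emit factor 2: 'ahgcfe' (i=2, period=6)
emit factor 3: 'aaehdfddhccahacghcgbe' (i=8, period=21)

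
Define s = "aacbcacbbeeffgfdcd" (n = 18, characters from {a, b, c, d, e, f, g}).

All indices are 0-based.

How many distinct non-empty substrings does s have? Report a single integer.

157

rank→(start, suffix):
  0 → (0, 'aacbcacbbeeffgfdcd')
  1 → (5, 'acbbeeffgfdcd')
  2 → (1, 'acbcacbbeeffgfdcd')
  3 → (7, 'bbeeffgfdcd')
  4 → (3, 'bcacbbeeffgfdcd')
  5 → (8, 'beeffgfdcd')
  6 → (4, 'cacbbeeffgfdcd')
  7 → (6, 'cbbeeffgfdcd')
  8 → (2, 'cbcacbbeeffgfdcd')
  9 → (16, 'cd')
  10 → (17, 'd')
  11 → (15, 'dcd')
  12 → (9, 'eeffgfdcd')
  13 → (10, 'effgfdcd')
  14 → (14, 'fdcd')
  15 → (11, 'ffgfdcd')
  16 → (12, 'fgfdcd')
  17 → (13, 'gfdcd')

SA = [0, 5, 1, 7, 3, 8, 4, 6, 2, 16, 17, 15, 9, 10, 14, 11, 12, 13]
i: (SA[i-1],SA[i]) lcp shared
  1: (0,5) 1 'a'
  2: (5,1) 3 'acb'
  3: (1,7) 0 ''
  4: (7,3) 1 'b'
  5: (3,8) 1 'b'
  6: (8,4) 0 ''
  7: (4,6) 1 'c'
  8: (6,2) 2 'cb'
  9: (2,16) 1 'c'
  10: (16,17) 0 ''
  11: (17,15) 1 'd'
  12: (15,9) 0 ''
  13: (9,10) 1 'e'
  14: (10,14) 0 ''
  15: (14,11) 1 'f'
  16: (11,12) 1 'f'
  17: (12,13) 0 ''

n(n+1)/2 = 18·19/2 = 171
Σ LCP = 0 + 1 + 3 + 0 + 1 + 1 + 0 + 1 + 2 + 1 + 0 + 1 + 0 + 1 + 0 + 1 + 1 + 0 = 14
distinct = 171 − 14 = 157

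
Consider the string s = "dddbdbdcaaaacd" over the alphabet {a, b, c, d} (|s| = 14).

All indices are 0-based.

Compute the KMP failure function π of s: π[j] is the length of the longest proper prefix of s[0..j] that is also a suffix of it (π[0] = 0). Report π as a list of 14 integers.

[0, 1, 2, 0, 1, 0, 1, 0, 0, 0, 0, 0, 0, 1]

π[0] = 0
j=1 s[j]='d': π[1]=1 (border 'd')
j=2 s[j]='d': π[2]=2 (border 'dd')
j=3 s[j]='b': k: 2→1→0; π[3]=0 (border '')
j=4 s[j]='d': π[4]=1 (border 'd')
j=5 s[j]='b': k: 1→0; π[5]=0 (border '')
j=6 s[j]='d': π[6]=1 (border 'd')
j=7 s[j]='c': k: 1→0; π[7]=0 (border '')
j=8 s[j]='a': π[8]=0 (border '')
j=9 s[j]='a': π[9]=0 (border '')
j=10 s[j]='a': π[10]=0 (border '')
j=11 s[j]='a': π[11]=0 (border '')
j=12 s[j]='c': π[12]=0 (border '')
j=13 s[j]='d': π[13]=1 (border 'd')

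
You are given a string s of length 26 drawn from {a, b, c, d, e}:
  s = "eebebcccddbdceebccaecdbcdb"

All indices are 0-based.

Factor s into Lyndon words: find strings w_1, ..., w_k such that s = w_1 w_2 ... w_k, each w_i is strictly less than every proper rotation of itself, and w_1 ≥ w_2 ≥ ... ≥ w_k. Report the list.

["e", "e", "be", "bcccddbdcee", "bcc", "aecdbcdb"]

emit factor 1: 'e' (i=0, period=1)
emit factor 2: 'e' (i=1, period=1)
emit factor 3: 'be' (i=2, period=2)
emit factor 4: 'bcccddbdcee' (i=4, period=11)
emit factor 5: 'bcc' (i=15, period=3)
emit factor 6: 'aecdbcdb' (i=18, period=8)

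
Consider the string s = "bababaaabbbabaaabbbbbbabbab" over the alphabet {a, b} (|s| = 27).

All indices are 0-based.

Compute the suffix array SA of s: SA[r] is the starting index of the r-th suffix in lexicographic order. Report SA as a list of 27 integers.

[5, 13, 6, 14, 25, 3, 11, 1, 22, 7, 15, 26, 4, 12, 24, 2, 10, 0, 21, 23, 9, 20, 8, 19, 18, 17, 16]

rank→(start, suffix):
  0 → (5, 'aaabbbabaaabbbbbbabbab')
  1 → (13, 'aaabbbbbbabbab')
  2 → (6, 'aabbbabaaabbbbbbabbab')
  3 → (14, 'aabbbbbbabbab')
  4 → (25, 'ab')
  5 → (3, 'abaaabbbabaaabbbbbbabbab')
  6 → (11, 'abaaabbbbbbabbab')
  7 → (1, 'ababaaabbbabaaabbbbbbabbab')
  8 → (22, 'abbab')
  9 → (7, 'abbbabaaabbbbbbabbab')
  10 → (15, 'abbbbbbabbab')
  11 → (26, 'b')
  12 → (4, 'baaabbbabaaabbbbbbabbab')
  13 → (12, 'baaabbbbbbabbab')
  14 → (24, 'bab')
  15 → (2, 'babaaabbbabaaabbbbbbabbab')
  16 → (10, 'babaaabbbbbbabbab')
  17 → (0, 'bababaaabbbabaaabbbbbbabbab')
  18 → (21, 'babbab')
  19 → (23, 'bbab')
  20 → (9, 'bbabaaabbbbbbabbab')
  21 → (20, 'bbabbab')
  22 → (8, 'bbbabaaabbbbbbabbab')
  23 → (19, 'bbbabbab')
  24 → (18, 'bbbbabbab')
  25 → (17, 'bbbbbabbab')
  26 → (16, 'bbbbbbabbab')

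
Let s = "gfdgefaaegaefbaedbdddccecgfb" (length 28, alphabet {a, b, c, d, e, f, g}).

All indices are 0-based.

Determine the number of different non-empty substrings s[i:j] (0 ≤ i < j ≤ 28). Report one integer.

379

sorted suffixes:
  #0 SA[0]=6  'aaegaefbaedbdddccecgfb'
  #1 SA[1]=14  'aedbdddccecgfb'
  #2 SA[2]=10  'aefbaedbdddccecgfb'
  #3 SA[3]=7  'aegaefbaedbdddccecgfb'
  #4 SA[4]=27  'b'
  #5 SA[5]=13  'baedbdddccecgfb'
  #6 SA[6]=17  'bdddccecgfb'
  #7 SA[7]=21  'ccecgfb'
  #8 SA[8]=22  'cecgfb'
  #9 SA[9]=24  'cgfb'
  #10 SA[10]=16  'dbdddccecgfb'
  #11 SA[11]=20  'dccecgfb'
  #12 SA[12]=19  'ddccecgfb'
  #13 SA[13]=18  'dddccecgfb'
  #14 SA[14]=2  'dgefaaegaefbaedbdddccecgfb'
  #15 SA[15]=23  'ecgfb'
  #16 SA[16]=15  'edbdddccecgfb'
  #17 SA[17]=4  'efaaegaefbaedbdddccecgfb'
  #18 SA[18]=11  'efbaedbdddccecgfb'
  #19 SA[19]=8  'egaefbaedbdddccecgfb'
  #20 SA[20]=5  'faaegaefbaedbdddccecgfb'
  #21 SA[21]=26  'fb'
  #22 SA[22]=12  'fbaedbdddccecgfb'
  #23 SA[23]=1  'fdgefaaegaefbaedbdddccecgfb'
  #24 SA[24]=9  'gaefbaedbdddccecgfb'
  #25 SA[25]=3  'gefaaegaefbaedbdddccecgfb'
  #26 SA[26]=25  'gfb'
  #27 SA[27]=0  'gfdgefaaegaefbaedbdddccecgfb'

SA = [6, 14, 10, 7, 27, 13, 17, 21, 22, 24, 16, 20, 19, 18, 2, 23, 15, 4, 11, 8, 5, 26, 12, 1, 9, 3, 25, 0]
rank  pair      lcp
   1  s[6:],s[14:]  1  'a'
   2  s[14:],s[10:]  2  'ae'
   3  s[10:],s[7:]  2  'ae'
   4  s[7:],s[27:]  0  ''
   5  s[27:],s[13:]  1  'b'
   6  s[13:],s[17:]  1  'b'
   7  s[17:],s[21:]  0  ''
   8  s[21:],s[22:]  1  'c'
   9  s[22:],s[24:]  1  'c'
  10  s[24:],s[16:]  0  ''
  11  s[16:],s[20:]  1  'd'
  12  s[20:],s[19:]  1  'd'
  13  s[19:],s[18:]  2  'dd'
  14  s[18:],s[2:]  1  'd'
  15  s[2:],s[23:]  0  ''
  16  s[23:],s[15:]  1  'e'
  17  s[15:],s[4:]  1  'e'
  18  s[4:],s[11:]  2  'ef'
  19  s[11:],s[8:]  1  'e'
  20  s[8:],s[5:]  0  ''
  21  s[5:],s[26:]  1  'f'
  22  s[26:],s[12:]  2  'fb'
  23  s[12:],s[1:]  1  'f'
  24  s[1:],s[9:]  0  ''
  25  s[9:],s[3:]  1  'g'
  26  s[3:],s[25:]  1  'g'
  27  s[25:],s[0:]  2  'gf'

n(n+1)/2 = 28·29/2 = 406
Σ LCP = 0 + 1 + 2 + 2 + 0 + 1 + 1 + 0 + 1 + 1 + 0 + 1 + 1 + 2 + 1 + 0 + 1 + 1 + 2 + 1 + 0 + 1 + 2 + 1 + 0 + 1 + 1 + 2 = 27
distinct = 406 − 27 = 379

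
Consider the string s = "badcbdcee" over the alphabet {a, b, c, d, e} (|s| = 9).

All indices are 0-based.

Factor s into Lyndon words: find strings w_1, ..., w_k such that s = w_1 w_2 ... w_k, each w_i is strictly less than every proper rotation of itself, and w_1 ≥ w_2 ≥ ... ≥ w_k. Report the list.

emit factor 1: 'b' (i=0, period=1)
emit factor 2: 'adcbdcee' (i=1, period=8)

["b", "adcbdcee"]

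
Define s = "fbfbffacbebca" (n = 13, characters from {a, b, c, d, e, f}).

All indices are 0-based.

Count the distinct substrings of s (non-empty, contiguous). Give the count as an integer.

rank→(start, suffix):
  0 → (12, 'a')
  1 → (6, 'acbebca')
  2 → (10, 'bca')
  3 → (8, 'bebca')
  4 → (1, 'bfbffacbebca')
  5 → (3, 'bffacbebca')
  6 → (11, 'ca')
  7 → (7, 'cbebca')
  8 → (9, 'ebca')
  9 → (5, 'facbebca')
  10 → (0, 'fbfbffacbebca')
  11 → (2, 'fbffacbebca')
  12 → (4, 'ffacbebca')

SA = [12, 6, 10, 8, 1, 3, 11, 7, 9, 5, 0, 2, 4]
rank  pair      lcp
   1  s[12:],s[6:]  1  'a'
   2  s[6:],s[10:]  0  ''
   3  s[10:],s[8:]  1  'b'
   4  s[8:],s[1:]  1  'b'
   5  s[1:],s[3:]  2  'bf'
   6  s[3:],s[11:]  0  ''
   7  s[11:],s[7:]  1  'c'
   8  s[7:],s[9:]  0  ''
   9  s[9:],s[5:]  0  ''
  10  s[5:],s[0:]  1  'f'
  11  s[0:],s[2:]  3  'fbf'
  12  s[2:],s[4:]  1  'f'

n(n+1)/2 = 13·14/2 = 91
Σ LCP = 0 + 1 + 0 + 1 + 1 + 2 + 0 + 1 + 0 + 0 + 1 + 3 + 1 = 11
distinct = 91 − 11 = 80

80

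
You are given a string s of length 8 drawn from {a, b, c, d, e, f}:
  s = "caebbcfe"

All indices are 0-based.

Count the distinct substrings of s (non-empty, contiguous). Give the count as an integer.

rank→(start, suffix):
  0 → (1, 'aebbcfe')
  1 → (3, 'bbcfe')
  2 → (4, 'bcfe')
  3 → (0, 'caebbcfe')
  4 → (5, 'cfe')
  5 → (7, 'e')
  6 → (2, 'ebbcfe')
  7 → (6, 'fe')

SA = [1, 3, 4, 0, 5, 7, 2, 6]
rank  pair      lcp
   1  s[1:],s[3:]  0  ''
   2  s[3:],s[4:]  1  'b'
   3  s[4:],s[0:]  0  ''
   4  s[0:],s[5:]  1  'c'
   5  s[5:],s[7:]  0  ''
   6  s[7:],s[2:]  1  'e'
   7  s[2:],s[6:]  0  ''

n(n+1)/2 = 8·9/2 = 36
Σ LCP = 0 + 0 + 1 + 0 + 1 + 0 + 1 + 0 = 3
distinct = 36 − 3 = 33

33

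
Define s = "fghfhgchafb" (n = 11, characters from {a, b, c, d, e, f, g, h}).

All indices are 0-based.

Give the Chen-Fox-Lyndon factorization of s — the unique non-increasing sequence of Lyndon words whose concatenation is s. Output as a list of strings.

emit factor 1: 'fghfhg' (i=0, period=6)
emit factor 2: 'ch' (i=6, period=2)
emit factor 3: 'afb' (i=8, period=3)

["fghfhg", "ch", "afb"]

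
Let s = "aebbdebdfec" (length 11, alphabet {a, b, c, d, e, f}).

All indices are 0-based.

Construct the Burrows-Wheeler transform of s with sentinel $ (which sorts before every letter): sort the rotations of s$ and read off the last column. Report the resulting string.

rank  rotation      last
    0  $aebbdebdfec  c
    1  aebbdebdfec$  $
    2  bbdebdfec$ae  e
    3  bdebdfec$aeb  b
    4  bdfec$aebbde  e
    5  c$aebbdebdfe  e
    6  debdfec$aebb  b
    7  dfec$aebbdeb  b
    8  ebbdebdfec$a  a
    9  ebdfec$aebbd  d
   10  ec$aebbdebdf  f
   11  fec$aebbdebd  d

c$ebeebbadfd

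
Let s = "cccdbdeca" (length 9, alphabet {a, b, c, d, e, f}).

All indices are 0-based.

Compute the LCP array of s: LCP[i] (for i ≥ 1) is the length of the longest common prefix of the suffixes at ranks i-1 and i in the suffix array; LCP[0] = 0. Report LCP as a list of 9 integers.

[0, 0, 0, 1, 2, 1, 0, 1, 0]

rank | idx | suffix
   0 |   8 | a
   1 |   4 | bdeca
   2 |   7 | ca
   3 |   0 | cccdbdeca
   4 |   1 | ccdbdeca
   5 |   2 | cdbdeca
   6 |   3 | dbdeca
   7 |   5 | deca
   8 |   6 | eca

SA = [8, 4, 7, 0, 1, 2, 3, 5, 6]
i: (SA[i-1],SA[i]) lcp shared
  1: (8,4) 0 ''
  2: (4,7) 0 ''
  3: (7,0) 1 'c'
  4: (0,1) 2 'cc'
  5: (1,2) 1 'c'
  6: (2,3) 0 ''
  7: (3,5) 1 'd'
  8: (5,6) 0 ''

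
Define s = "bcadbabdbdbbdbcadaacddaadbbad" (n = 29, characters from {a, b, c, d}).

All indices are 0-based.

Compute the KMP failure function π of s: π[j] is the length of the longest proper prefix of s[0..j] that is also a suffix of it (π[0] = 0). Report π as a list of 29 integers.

π[0] = 0
j=1 s[j]='c': π[1]=0 (border '')
j=2 s[j]='a': π[2]=0 (border '')
j=3 s[j]='d': π[3]=0 (border '')
j=4 s[j]='b': π[4]=1 (border 'b')
j=5 s[j]='a': k: 1→0; π[5]=0 (border '')
j=6 s[j]='b': π[6]=1 (border 'b')
j=7 s[j]='d': k: 1→0; π[7]=0 (border '')
j=8 s[j]='b': π[8]=1 (border 'b')
j=9 s[j]='d': k: 1→0; π[9]=0 (border '')
j=10 s[j]='b': π[10]=1 (border 'b')
j=11 s[j]='b': k: 1→0; π[11]=1 (border 'b')
j=12 s[j]='d': k: 1→0; π[12]=0 (border '')
j=13 s[j]='b': π[13]=1 (border 'b')
j=14 s[j]='c': π[14]=2 (border 'bc')
j=15 s[j]='a': π[15]=3 (border 'bca')
j=16 s[j]='d': π[16]=4 (border 'bcad')
j=17 s[j]='a': k: 4→0; π[17]=0 (border '')
j=18 s[j]='a': π[18]=0 (border '')
j=19 s[j]='c': π[19]=0 (border '')
j=20 s[j]='d': π[20]=0 (border '')
j=21 s[j]='d': π[21]=0 (border '')
j=22 s[j]='a': π[22]=0 (border '')
j=23 s[j]='a': π[23]=0 (border '')
j=24 s[j]='d': π[24]=0 (border '')
j=25 s[j]='b': π[25]=1 (border 'b')
j=26 s[j]='b': k: 1→0; π[26]=1 (border 'b')
j=27 s[j]='a': k: 1→0; π[27]=0 (border '')
j=28 s[j]='d': π[28]=0 (border '')

[0, 0, 0, 0, 1, 0, 1, 0, 1, 0, 1, 1, 0, 1, 2, 3, 4, 0, 0, 0, 0, 0, 0, 0, 0, 1, 1, 0, 0]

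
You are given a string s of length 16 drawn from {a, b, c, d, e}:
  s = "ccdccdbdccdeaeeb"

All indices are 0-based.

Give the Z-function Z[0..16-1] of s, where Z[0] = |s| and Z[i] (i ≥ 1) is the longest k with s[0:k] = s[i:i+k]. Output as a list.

[16, 1, 0, 3, 1, 0, 0, 0, 3, 1, 0, 0, 0, 0, 0, 0]

Z[0]=16
i=1: fresh scan; Z[1]=1 scan→box=[1,2)
i=2: fresh scan; Z[2]=0
i=3: fresh scan; Z[3]=3 scan→box=[3,6)
i=4: min(r-i=2, Z[1]=1)=1; Z[4]=1
i=5: min(r-i=1, Z[2]=0)=0; Z[5]=0
i=6: fresh scan; Z[6]=0
i=7: fresh scan; Z[7]=0
i=8: fresh scan; Z[8]=3 scan→box=[8,11)
i=9: min(r-i=2, Z[1]=1)=1; Z[9]=1
i=10: min(r-i=1, Z[2]=0)=0; Z[10]=0
i=11: fresh scan; Z[11]=0
i=12: fresh scan; Z[12]=0
i=13: fresh scan; Z[13]=0
i=14: fresh scan; Z[14]=0
i=15: fresh scan; Z[15]=0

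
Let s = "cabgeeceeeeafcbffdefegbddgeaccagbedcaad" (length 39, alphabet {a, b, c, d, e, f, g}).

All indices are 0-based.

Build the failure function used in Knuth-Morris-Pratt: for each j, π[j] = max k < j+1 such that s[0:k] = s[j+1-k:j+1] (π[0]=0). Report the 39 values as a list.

π[0] = 0
j=1 s[j]='a': π[1]=0 (border '')
j=2 s[j]='b': π[2]=0 (border '')
j=3 s[j]='g': π[3]=0 (border '')
j=4 s[j]='e': π[4]=0 (border '')
j=5 s[j]='e': π[5]=0 (border '')
j=6 s[j]='c': π[6]=1 (border 'c')
j=7 s[j]='e': k: 1→0; π[7]=0 (border '')
j=8 s[j]='e': π[8]=0 (border '')
j=9 s[j]='e': π[9]=0 (border '')
j=10 s[j]='e': π[10]=0 (border '')
j=11 s[j]='a': π[11]=0 (border '')
j=12 s[j]='f': π[12]=0 (border '')
j=13 s[j]='c': π[13]=1 (border 'c')
j=14 s[j]='b': k: 1→0; π[14]=0 (border '')
j=15 s[j]='f': π[15]=0 (border '')
j=16 s[j]='f': π[16]=0 (border '')
j=17 s[j]='d': π[17]=0 (border '')
j=18 s[j]='e': π[18]=0 (border '')
j=19 s[j]='f': π[19]=0 (border '')
j=20 s[j]='e': π[20]=0 (border '')
j=21 s[j]='g': π[21]=0 (border '')
j=22 s[j]='b': π[22]=0 (border '')
j=23 s[j]='d': π[23]=0 (border '')
j=24 s[j]='d': π[24]=0 (border '')
j=25 s[j]='g': π[25]=0 (border '')
j=26 s[j]='e': π[26]=0 (border '')
j=27 s[j]='a': π[27]=0 (border '')
j=28 s[j]='c': π[28]=1 (border 'c')
j=29 s[j]='c': k: 1→0; π[29]=1 (border 'c')
j=30 s[j]='a': π[30]=2 (border 'ca')
j=31 s[j]='g': k: 2→0; π[31]=0 (border '')
j=32 s[j]='b': π[32]=0 (border '')
j=33 s[j]='e': π[33]=0 (border '')
j=34 s[j]='d': π[34]=0 (border '')
j=35 s[j]='c': π[35]=1 (border 'c')
j=36 s[j]='a': π[36]=2 (border 'ca')
j=37 s[j]='a': k: 2→0; π[37]=0 (border '')
j=38 s[j]='d': π[38]=0 (border '')

[0, 0, 0, 0, 0, 0, 1, 0, 0, 0, 0, 0, 0, 1, 0, 0, 0, 0, 0, 0, 0, 0, 0, 0, 0, 0, 0, 0, 1, 1, 2, 0, 0, 0, 0, 1, 2, 0, 0]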